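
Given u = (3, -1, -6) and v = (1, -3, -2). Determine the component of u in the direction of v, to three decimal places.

u · v = 3·1 + (-1)·(-3) + (-6)·(-2) = 3 + 3 + 12 = 18
|v| = √(1 + 9 + 4) = √14 ≈ 3.7417
comp_v u = 18 / √14 ≈ 4.811

4.811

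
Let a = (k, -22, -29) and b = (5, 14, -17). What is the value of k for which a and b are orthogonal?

a · b = k·5 + (-22)·14 + (-29)·(-17) = 185 + 5k
Set equal to 0: 5k = -185, so k = -37.

-37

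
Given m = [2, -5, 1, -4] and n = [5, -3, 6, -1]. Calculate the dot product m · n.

35

m · n = 2·5 + (-5)·(-3) + 1·6 + (-4)·(-1) = 10 + 15 + 6 + 4 = 35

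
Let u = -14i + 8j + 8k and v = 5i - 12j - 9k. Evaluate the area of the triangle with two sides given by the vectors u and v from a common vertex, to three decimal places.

78.032

i: 8·(-9) - 8·(-12) = -72 - (-96) = 24
j: 8·5 - (-14)·(-9) = 40 - 126 = -86
k: (-14)·(-12) - 8·5 = 168 - 40 = 128
u × v = (24, -86, 128)
|u × v| = √(24² + (-86)² + 128²) = √24356 ≈ 156.0641
area = ½ · 156.0641 ≈ 78.032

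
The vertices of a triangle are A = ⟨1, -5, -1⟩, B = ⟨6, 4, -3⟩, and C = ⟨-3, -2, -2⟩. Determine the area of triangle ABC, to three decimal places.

AB = (5, 9, -2),  AC = (-4, 3, -1)
i: 9·(-1) - (-2)·3 = -9 - (-6) = -3
j: (-2)·(-4) - 5·(-1) = 8 - (-5) = 13
k: 5·3 - 9·(-4) = 15 - (-36) = 51
AB × AC = (-3, 13, 51)
|AB × AC| = √2779 ≈ 52.7162
area = ½ · 52.7162 ≈ 26.358

26.358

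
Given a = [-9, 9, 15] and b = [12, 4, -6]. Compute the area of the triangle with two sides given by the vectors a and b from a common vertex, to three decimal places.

i: 9·(-6) - 15·4 = -54 - 60 = -114
j: 15·12 - (-9)·(-6) = 180 - 54 = 126
k: (-9)·4 - 9·12 = -36 - 108 = -144
a × b = (-114, 126, -144)
|a × b| = √((-114)² + 126² + (-144)²) = √49608 ≈ 222.7285
area = ½ · 222.7285 ≈ 111.364

111.364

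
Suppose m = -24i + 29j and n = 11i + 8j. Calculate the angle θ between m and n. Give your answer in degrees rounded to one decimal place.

93.6

m · n = (-24)·11 + 29·8 = -264 + 232 = -32
|m|² = 576 + 841 = 1417,  |m| = √1417 ≈ 37.643060
|n|² = 121 + 64 = 185,  |n| = √185 ≈ 13.601471
cos θ = -32 / (37.643060 · 13.601471) ≈ -0.06250
θ = arccos(-0.06250) ≈ 93.6°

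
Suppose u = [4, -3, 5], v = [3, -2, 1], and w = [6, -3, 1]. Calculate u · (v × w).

10

v × w:
i: (-2)·1 - 1·(-3) = -2 - (-3) = 1
j: 1·6 - 3·1 = 6 - 3 = 3
k: 3·(-3) - (-2)·6 = -9 - (-12) = 3
v × w = (1, 3, 3)
u · (v × w) = 4·1 + (-3)·3 + 5·3 = 4 - 9 + 15 = 10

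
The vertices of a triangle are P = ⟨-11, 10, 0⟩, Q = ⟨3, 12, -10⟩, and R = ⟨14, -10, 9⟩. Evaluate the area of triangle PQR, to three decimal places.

266.177

PQ = (14, 2, -10),  PR = (25, -20, 9)
i: 2·9 - (-10)·(-20) = 18 - 200 = -182
j: (-10)·25 - 14·9 = -250 - 126 = -376
k: 14·(-20) - 2·25 = -280 - 50 = -330
PQ × PR = (-182, -376, -330)
|PQ × PR| = √283400 ≈ 532.3533
area = ½ · 532.3533 ≈ 266.177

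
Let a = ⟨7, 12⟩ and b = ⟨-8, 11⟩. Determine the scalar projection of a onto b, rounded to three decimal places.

a · b = 7·(-8) + 12·11 = -56 + 132 = 76
|b| = √(64 + 121) = √185 ≈ 13.6015
comp_b a = 76 / √185 ≈ 5.588

5.588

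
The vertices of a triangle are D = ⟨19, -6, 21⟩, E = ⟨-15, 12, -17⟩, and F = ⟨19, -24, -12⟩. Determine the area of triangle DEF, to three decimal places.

903.702

DE = (-34, 18, -38),  DF = (0, -18, -33)
i: 18·(-33) - (-38)·(-18) = -594 - 684 = -1278
j: (-38)·0 - (-34)·(-33) = 0 - 1122 = -1122
k: (-34)·(-18) - 18·0 = 612 - 0 = 612
DE × DF = (-1278, -1122, 612)
|DE × DF| = √3266712 ≈ 1807.4048
area = ½ · 1807.4048 ≈ 903.702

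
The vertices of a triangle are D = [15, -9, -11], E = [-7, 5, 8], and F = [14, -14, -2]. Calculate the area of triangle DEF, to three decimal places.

DE = (-22, 14, 19),  DF = (-1, -5, 9)
i: 14·9 - 19·(-5) = 126 - (-95) = 221
j: 19·(-1) - (-22)·9 = -19 - (-198) = 179
k: (-22)·(-5) - 14·(-1) = 110 - (-14) = 124
DE × DF = (221, 179, 124)
|DE × DF| = √96258 ≈ 310.2547
area = ½ · 310.2547 ≈ 155.127

155.127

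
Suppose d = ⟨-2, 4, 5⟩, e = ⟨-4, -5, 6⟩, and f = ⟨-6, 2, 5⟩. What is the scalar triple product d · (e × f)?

-180

e × f:
i: (-5)·5 - 6·2 = -25 - 12 = -37
j: 6·(-6) - (-4)·5 = -36 - (-20) = -16
k: (-4)·2 - (-5)·(-6) = -8 - 30 = -38
e × f = (-37, -16, -38)
d · (e × f) = (-2)·(-37) + 4·(-16) + 5·(-38) = 74 - 64 - 190 = -180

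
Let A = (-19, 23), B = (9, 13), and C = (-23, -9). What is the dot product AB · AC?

AB = B − A = (28, -10)
AC = C − A = (-4, -32)
AB · AC = 28·(-4) + (-10)·(-32) = -112 + 320 = 208

208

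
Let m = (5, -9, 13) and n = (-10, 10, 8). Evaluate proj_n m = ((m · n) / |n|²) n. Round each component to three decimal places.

(1.364, -1.364, -1.091)

m · n = 5·(-10) + (-9)·10 + 13·8 = -50 - 90 + 104 = -36
|n|² = 100 + 100 + 64 = 264
proj_n m = (-36/264) · (-10, 10, 8) ≈ (1.364, -1.364, -1.091)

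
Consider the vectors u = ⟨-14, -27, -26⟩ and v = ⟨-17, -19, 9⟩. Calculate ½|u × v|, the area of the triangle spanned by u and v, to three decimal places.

475.143

i: (-27)·9 - (-26)·(-19) = -243 - 494 = -737
j: (-26)·(-17) - (-14)·9 = 442 - (-126) = 568
k: (-14)·(-19) - (-27)·(-17) = 266 - 459 = -193
u × v = (-737, 568, -193)
|u × v| = √((-737)² + 568² + (-193)²) = √903042 ≈ 950.2852
area = ½ · 950.2852 ≈ 475.143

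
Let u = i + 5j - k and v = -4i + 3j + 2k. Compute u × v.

i: 5·2 - (-1)·3 = 10 - (-3) = 13
j: (-1)·(-4) - 1·2 = 4 - 2 = 2
k: 1·3 - 5·(-4) = 3 - (-20) = 23
u × v = (13, 2, 23)

(13, 2, 23)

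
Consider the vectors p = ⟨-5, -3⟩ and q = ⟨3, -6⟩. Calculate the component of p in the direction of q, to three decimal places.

p · q = (-5)·3 + (-3)·(-6) = -15 + 18 = 3
|q| = √(9 + 36) = √45 ≈ 6.7082
comp_q p = 3 / √45 ≈ 0.447

0.447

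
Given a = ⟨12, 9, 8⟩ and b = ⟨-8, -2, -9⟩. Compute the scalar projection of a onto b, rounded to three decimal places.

-15.238

a · b = 12·(-8) + 9·(-2) + 8·(-9) = -96 - 18 - 72 = -186
|b| = √(64 + 4 + 81) = √149 ≈ 12.2066
comp_b a = -186 / √149 ≈ -15.238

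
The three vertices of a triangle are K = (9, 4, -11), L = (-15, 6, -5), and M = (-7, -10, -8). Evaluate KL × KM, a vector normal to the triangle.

KL = (-24, 2, 6)
KM = (-16, -14, 3)
i: 2·3 - 6·(-14) = 6 - (-84) = 90
j: 6·(-16) - (-24)·3 = -96 - (-72) = -24
k: (-24)·(-14) - 2·(-16) = 336 - (-32) = 368
KL × KM = (90, -24, 368)

(90, -24, 368)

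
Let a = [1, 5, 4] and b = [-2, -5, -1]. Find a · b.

a · b = 1·(-2) + 5·(-5) + 4·(-1) = -2 - 25 - 4 = -31

-31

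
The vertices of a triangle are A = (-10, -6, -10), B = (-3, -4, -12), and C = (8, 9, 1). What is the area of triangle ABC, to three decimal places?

AB = (7, 2, -2),  AC = (18, 15, 11)
i: 2·11 - (-2)·15 = 22 - (-30) = 52
j: (-2)·18 - 7·11 = -36 - 77 = -113
k: 7·15 - 2·18 = 105 - 36 = 69
AB × AC = (52, -113, 69)
|AB × AC| = √20234 ≈ 142.2463
area = ½ · 142.2463 ≈ 71.123

71.123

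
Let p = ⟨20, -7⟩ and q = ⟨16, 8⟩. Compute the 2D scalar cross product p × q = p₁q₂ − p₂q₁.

272

20·8 - (-7)·16 = 160 - (-112) = 272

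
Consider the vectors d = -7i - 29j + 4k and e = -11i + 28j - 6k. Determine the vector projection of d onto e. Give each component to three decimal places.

d · e = (-7)·(-11) + (-29)·28 + 4·(-6) = 77 - 812 - 24 = -759
|e|² = 121 + 784 + 36 = 941
proj_e d = (-759/941) · (-11, 28, -6) ≈ (8.872, -22.584, 4.840)

(8.872, -22.584, 4.840)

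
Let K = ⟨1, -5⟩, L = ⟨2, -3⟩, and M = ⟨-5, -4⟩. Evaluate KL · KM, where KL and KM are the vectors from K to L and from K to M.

-4

KL = L − K = (1, 2)
KM = M − K = (-6, 1)
KL · KM = 1·(-6) + 2·1 = -6 + 2 = -4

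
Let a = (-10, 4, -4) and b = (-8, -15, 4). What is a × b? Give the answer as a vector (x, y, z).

(-44, 72, 182)

i: 4·4 - (-4)·(-15) = 16 - 60 = -44
j: (-4)·(-8) - (-10)·4 = 32 - (-40) = 72
k: (-10)·(-15) - 4·(-8) = 150 - (-32) = 182
a × b = (-44, 72, 182)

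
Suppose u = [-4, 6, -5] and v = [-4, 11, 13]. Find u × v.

i: 6·13 - (-5)·11 = 78 - (-55) = 133
j: (-5)·(-4) - (-4)·13 = 20 - (-52) = 72
k: (-4)·11 - 6·(-4) = -44 - (-24) = -20
u × v = (133, 72, -20)

(133, 72, -20)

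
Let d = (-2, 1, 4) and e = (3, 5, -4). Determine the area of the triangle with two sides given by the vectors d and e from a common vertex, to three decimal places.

13.793

i: 1·(-4) - 4·5 = -4 - 20 = -24
j: 4·3 - (-2)·(-4) = 12 - 8 = 4
k: (-2)·5 - 1·3 = -10 - 3 = -13
d × e = (-24, 4, -13)
|d × e| = √((-24)² + 4² + (-13)²) = √761 ≈ 27.5862
area = ½ · 27.5862 ≈ 13.793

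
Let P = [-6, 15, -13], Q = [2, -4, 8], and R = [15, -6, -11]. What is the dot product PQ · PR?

609

PQ = Q − P = (8, -19, 21)
PR = R − P = (21, -21, 2)
PQ · PR = 8·21 + (-19)·(-21) + 21·2 = 168 + 399 + 42 = 609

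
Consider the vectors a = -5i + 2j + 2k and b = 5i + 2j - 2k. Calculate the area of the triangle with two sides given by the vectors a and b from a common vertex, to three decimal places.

10.770

i: 2·(-2) - 2·2 = -4 - 4 = -8
j: 2·5 - (-5)·(-2) = 10 - 10 = 0
k: (-5)·2 - 2·5 = -10 - 10 = -20
a × b = (-8, 0, -20)
|a × b| = √((-8)² + 0² + (-20)²) = √464 ≈ 21.5407
area = ½ · 21.5407 ≈ 10.770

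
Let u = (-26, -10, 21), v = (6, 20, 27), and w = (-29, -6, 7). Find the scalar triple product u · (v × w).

11822

v × w:
i: 20·7 - 27·(-6) = 140 - (-162) = 302
j: 27·(-29) - 6·7 = -783 - 42 = -825
k: 6·(-6) - 20·(-29) = -36 - (-580) = 544
v × w = (302, -825, 544)
u · (v × w) = (-26)·302 + (-10)·(-825) + 21·544 = -7852 + 8250 + 11424 = 11822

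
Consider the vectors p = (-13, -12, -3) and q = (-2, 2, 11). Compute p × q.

(-126, 149, -50)

i: (-12)·11 - (-3)·2 = -132 - (-6) = -126
j: (-3)·(-2) - (-13)·11 = 6 - (-143) = 149
k: (-13)·2 - (-12)·(-2) = -26 - 24 = -50
p × q = (-126, 149, -50)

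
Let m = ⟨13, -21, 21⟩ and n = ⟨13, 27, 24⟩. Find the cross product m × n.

(-1071, -39, 624)

i: (-21)·24 - 21·27 = -504 - 567 = -1071
j: 21·13 - 13·24 = 273 - 312 = -39
k: 13·27 - (-21)·13 = 351 - (-273) = 624
m × n = (-1071, -39, 624)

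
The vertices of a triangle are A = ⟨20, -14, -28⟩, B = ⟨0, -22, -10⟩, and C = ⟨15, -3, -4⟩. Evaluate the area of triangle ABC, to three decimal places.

304.877

AB = (-20, -8, 18),  AC = (-5, 11, 24)
i: (-8)·24 - 18·11 = -192 - 198 = -390
j: 18·(-5) - (-20)·24 = -90 - (-480) = 390
k: (-20)·11 - (-8)·(-5) = -220 - 40 = -260
AB × AC = (-390, 390, -260)
|AB × AC| = √371800 ≈ 609.7540
area = ½ · 609.7540 ≈ 304.877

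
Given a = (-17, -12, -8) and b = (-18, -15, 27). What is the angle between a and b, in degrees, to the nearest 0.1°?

70.2

a · b = (-17)·(-18) + (-12)·(-15) + (-8)·27 = 306 + 180 - 216 = 270
|a|² = 289 + 144 + 64 = 497,  |a| = √497 ≈ 22.293497
|b|² = 324 + 225 + 729 = 1278,  |b| = √1278 ≈ 35.749126
cos θ = 270 / (22.293497 · 35.749126) ≈ 0.33878
θ = arccos(0.33878) ≈ 70.2°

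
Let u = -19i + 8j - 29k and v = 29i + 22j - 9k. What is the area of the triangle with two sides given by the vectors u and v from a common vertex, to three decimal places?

i: 8·(-9) - (-29)·22 = -72 - (-638) = 566
j: (-29)·29 - (-19)·(-9) = -841 - 171 = -1012
k: (-19)·22 - 8·29 = -418 - 232 = -650
u × v = (566, -1012, -650)
|u × v| = √(566² + (-1012)² + (-650)²) = √1767000 ≈ 1329.2855
area = ½ · 1329.2855 ≈ 664.643

664.643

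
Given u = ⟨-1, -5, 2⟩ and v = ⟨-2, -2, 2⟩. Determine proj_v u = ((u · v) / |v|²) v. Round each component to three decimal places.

u · v = (-1)·(-2) + (-5)·(-2) + 2·2 = 2 + 10 + 4 = 16
|v|² = 4 + 4 + 4 = 12
proj_v u = (16/12) · (-2, -2, 2) ≈ (-2.667, -2.667, 2.667)

(-2.667, -2.667, 2.667)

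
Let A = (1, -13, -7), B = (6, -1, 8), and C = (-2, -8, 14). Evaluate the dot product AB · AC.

AB = B − A = (5, 12, 15)
AC = C − A = (-3, 5, 21)
AB · AC = 5·(-3) + 12·5 + 15·21 = -15 + 60 + 315 = 360

360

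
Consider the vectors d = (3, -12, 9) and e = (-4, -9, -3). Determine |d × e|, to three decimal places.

141.573

i: (-12)·(-3) - 9·(-9) = 36 - (-81) = 117
j: 9·(-4) - 3·(-3) = -36 - (-9) = -27
k: 3·(-9) - (-12)·(-4) = -27 - 48 = -75
d × e = (117, -27, -75)
|d × e| = √(117² + (-27)² + (-75)²) = √20043 ≈ 141.5733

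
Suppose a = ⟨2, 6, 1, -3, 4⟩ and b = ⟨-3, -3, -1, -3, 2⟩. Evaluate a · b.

-8

a · b = 2·(-3) + 6·(-3) + 1·(-1) + (-3)·(-3) + 4·2 = -6 - 18 - 1 + 9 + 8 = -8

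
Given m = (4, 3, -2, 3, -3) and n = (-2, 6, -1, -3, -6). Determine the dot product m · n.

21

m · n = 4·(-2) + 3·6 + (-2)·(-1) + 3·(-3) + (-3)·(-6) = -8 + 18 + 2 - 9 + 18 = 21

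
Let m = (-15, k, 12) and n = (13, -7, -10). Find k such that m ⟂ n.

-45

m · n = (-15)·13 + k·(-7) + 12·(-10) = -315 - 7k
Set equal to 0: -7k = 315, so k = -45.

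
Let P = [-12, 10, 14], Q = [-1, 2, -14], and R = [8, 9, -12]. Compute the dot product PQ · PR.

PQ = Q − P = (11, -8, -28)
PR = R − P = (20, -1, -26)
PQ · PR = 11·20 + (-8)·(-1) + (-28)·(-26) = 220 + 8 + 728 = 956

956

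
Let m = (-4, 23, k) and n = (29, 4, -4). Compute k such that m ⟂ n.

m · n = (-4)·29 + 23·4 + k·(-4) = -24 - 4k
Set equal to 0: -4k = 24, so k = -6.

-6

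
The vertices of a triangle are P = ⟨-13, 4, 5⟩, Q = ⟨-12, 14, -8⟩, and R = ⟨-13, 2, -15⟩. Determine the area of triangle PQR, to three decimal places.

113.446

PQ = (1, 10, -13),  PR = (0, -2, -20)
i: 10·(-20) - (-13)·(-2) = -200 - 26 = -226
j: (-13)·0 - 1·(-20) = 0 - (-20) = 20
k: 1·(-2) - 10·0 = -2 - 0 = -2
PQ × PR = (-226, 20, -2)
|PQ × PR| = √51480 ≈ 226.8920
area = ½ · 226.8920 ≈ 113.446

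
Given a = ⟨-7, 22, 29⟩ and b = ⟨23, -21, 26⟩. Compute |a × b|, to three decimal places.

1498.147

i: 22·26 - 29·(-21) = 572 - (-609) = 1181
j: 29·23 - (-7)·26 = 667 - (-182) = 849
k: (-7)·(-21) - 22·23 = 147 - 506 = -359
a × b = (1181, 849, -359)
|a × b| = √(1181² + 849² + (-359)²) = √2244443 ≈ 1498.1465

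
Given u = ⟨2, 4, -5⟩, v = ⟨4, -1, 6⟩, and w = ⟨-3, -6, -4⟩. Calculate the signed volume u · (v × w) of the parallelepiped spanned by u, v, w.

v × w:
i: (-1)·(-4) - 6·(-6) = 4 - (-36) = 40
j: 6·(-3) - 4·(-4) = -18 - (-16) = -2
k: 4·(-6) - (-1)·(-3) = -24 - 3 = -27
v × w = (40, -2, -27)
u · (v × w) = 2·40 + 4·(-2) + (-5)·(-27) = 80 - 8 + 135 = 207

207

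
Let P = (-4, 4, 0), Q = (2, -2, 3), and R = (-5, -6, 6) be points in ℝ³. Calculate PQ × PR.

PQ = (6, -6, 3)
PR = (-1, -10, 6)
i: (-6)·6 - 3·(-10) = -36 - (-30) = -6
j: 3·(-1) - 6·6 = -3 - 36 = -39
k: 6·(-10) - (-6)·(-1) = -60 - 6 = -66
PQ × PR = (-6, -39, -66)

(-6, -39, -66)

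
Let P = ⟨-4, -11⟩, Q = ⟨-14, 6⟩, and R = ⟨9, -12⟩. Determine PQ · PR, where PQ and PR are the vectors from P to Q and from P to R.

-147

PQ = Q − P = (-10, 17)
PR = R − P = (13, -1)
PQ · PR = (-10)·13 + 17·(-1) = -130 - 17 = -147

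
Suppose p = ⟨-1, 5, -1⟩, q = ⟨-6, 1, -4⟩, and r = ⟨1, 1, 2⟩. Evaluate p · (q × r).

q × r:
i: 1·2 - (-4)·1 = 2 - (-4) = 6
j: (-4)·1 - (-6)·2 = -4 - (-12) = 8
k: (-6)·1 - 1·1 = -6 - 1 = -7
q × r = (6, 8, -7)
p · (q × r) = (-1)·6 + 5·8 + (-1)·(-7) = -6 + 40 + 7 = 41

41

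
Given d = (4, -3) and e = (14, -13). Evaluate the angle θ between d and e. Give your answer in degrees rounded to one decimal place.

d · e = 4·14 + (-3)·(-13) = 56 + 39 = 95
|d|² = 16 + 9 = 25,  |d| = √25 ≈ 5.000000
|e|² = 196 + 169 = 365,  |e| = √365 ≈ 19.104973
cos θ = 95 / (5.000000 · 19.104973) ≈ 0.99451
θ = arccos(0.99451) ≈ 6.0°

6.0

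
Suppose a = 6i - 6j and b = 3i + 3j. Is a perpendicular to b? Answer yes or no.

a · b = 6·3 + (-6)·3 = 18 - 18 = 0
Zero, so the vectors are orthogonal.

yes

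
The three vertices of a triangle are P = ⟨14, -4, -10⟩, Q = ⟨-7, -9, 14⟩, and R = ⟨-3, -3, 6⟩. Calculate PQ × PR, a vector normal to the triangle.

(-104, -72, -106)

PQ = (-21, -5, 24)
PR = (-17, 1, 16)
i: (-5)·16 - 24·1 = -80 - 24 = -104
j: 24·(-17) - (-21)·16 = -408 - (-336) = -72
k: (-21)·1 - (-5)·(-17) = -21 - 85 = -106
PQ × PR = (-104, -72, -106)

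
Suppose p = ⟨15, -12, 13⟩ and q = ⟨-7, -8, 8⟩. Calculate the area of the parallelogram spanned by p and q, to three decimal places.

293.600

i: (-12)·8 - 13·(-8) = -96 - (-104) = 8
j: 13·(-7) - 15·8 = -91 - 120 = -211
k: 15·(-8) - (-12)·(-7) = -120 - 84 = -204
p × q = (8, -211, -204)
|p × q| = √(8² + (-211)² + (-204)²) = √86201 ≈ 293.6001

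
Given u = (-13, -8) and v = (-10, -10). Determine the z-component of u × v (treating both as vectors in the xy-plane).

(-13)·(-10) - (-8)·(-10) = 130 - 80 = 50

50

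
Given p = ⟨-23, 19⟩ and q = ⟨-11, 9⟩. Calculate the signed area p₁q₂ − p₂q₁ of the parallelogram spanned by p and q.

(-23)·9 - 19·(-11) = -207 - (-209) = 2

2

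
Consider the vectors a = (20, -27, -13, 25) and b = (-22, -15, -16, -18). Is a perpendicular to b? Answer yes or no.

no

a · b = 20·(-22) + (-27)·(-15) + (-13)·(-16) + 25·(-18) = -440 + 405 + 208 - 450 = -277
Nonzero, so the vectors are not orthogonal.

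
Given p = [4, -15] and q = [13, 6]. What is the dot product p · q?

p · q = 4·13 + (-15)·6 = 52 - 90 = -38

-38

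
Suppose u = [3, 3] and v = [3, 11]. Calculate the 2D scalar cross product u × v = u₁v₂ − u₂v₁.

24

3·11 - 3·3 = 33 - 9 = 24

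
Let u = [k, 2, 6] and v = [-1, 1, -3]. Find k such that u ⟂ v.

u · v = k·(-1) + 2·1 + 6·(-3) = -16 - 1k
Set equal to 0: -1k = 16, so k = -16.

-16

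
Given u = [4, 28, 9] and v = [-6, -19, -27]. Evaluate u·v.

u · v = 4·(-6) + 28·(-19) + 9·(-27) = -24 - 532 - 243 = -799

-799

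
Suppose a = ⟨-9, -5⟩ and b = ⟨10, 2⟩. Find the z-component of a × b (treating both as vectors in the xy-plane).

(-9)·2 - (-5)·10 = -18 - (-50) = 32

32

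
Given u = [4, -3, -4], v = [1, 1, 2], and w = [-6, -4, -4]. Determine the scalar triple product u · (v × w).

v × w:
i: 1·(-4) - 2·(-4) = -4 - (-8) = 4
j: 2·(-6) - 1·(-4) = -12 - (-4) = -8
k: 1·(-4) - 1·(-6) = -4 - (-6) = 2
v × w = (4, -8, 2)
u · (v × w) = 4·4 + (-3)·(-8) + (-4)·2 = 16 + 24 - 8 = 32

32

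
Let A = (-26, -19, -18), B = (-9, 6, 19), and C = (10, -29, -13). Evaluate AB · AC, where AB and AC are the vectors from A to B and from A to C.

AB = B − A = (17, 25, 37)
AC = C − A = (36, -10, 5)
AB · AC = 17·36 + 25·(-10) + 37·5 = 612 - 250 + 185 = 547

547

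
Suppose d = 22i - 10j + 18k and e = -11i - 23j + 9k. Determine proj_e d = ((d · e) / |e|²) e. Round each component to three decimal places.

d · e = 22·(-11) + (-10)·(-23) + 18·9 = -242 + 230 + 162 = 150
|e|² = 121 + 529 + 81 = 731
proj_e d = (150/731) · (-11, -23, 9) ≈ (-2.257, -4.720, 1.847)

(-2.257, -4.720, 1.847)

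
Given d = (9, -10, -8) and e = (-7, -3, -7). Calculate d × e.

(46, 119, -97)

i: (-10)·(-7) - (-8)·(-3) = 70 - 24 = 46
j: (-8)·(-7) - 9·(-7) = 56 - (-63) = 119
k: 9·(-3) - (-10)·(-7) = -27 - 70 = -97
d × e = (46, 119, -97)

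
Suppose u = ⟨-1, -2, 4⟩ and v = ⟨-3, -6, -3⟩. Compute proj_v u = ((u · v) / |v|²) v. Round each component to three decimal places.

(-0.167, -0.333, -0.167)

u · v = (-1)·(-3) + (-2)·(-6) + 4·(-3) = 3 + 12 - 12 = 3
|v|² = 9 + 36 + 9 = 54
proj_v u = (3/54) · (-3, -6, -3) ≈ (-0.167, -0.333, -0.167)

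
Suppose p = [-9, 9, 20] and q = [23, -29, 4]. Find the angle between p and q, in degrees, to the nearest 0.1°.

p · q = (-9)·23 + 9·(-29) + 20·4 = -207 - 261 + 80 = -388
|p|² = 81 + 81 + 400 = 562,  |p| = √562 ≈ 23.706539
|q|² = 529 + 841 + 16 = 1386,  |q| = √1386 ≈ 37.229021
cos θ = -388 / (23.706539 · 37.229021) ≈ -0.43962
θ = arccos(-0.43962) ≈ 116.1°

116.1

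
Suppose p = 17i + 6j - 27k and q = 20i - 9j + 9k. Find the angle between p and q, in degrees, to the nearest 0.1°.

p · q = 17·20 + 6·(-9) + (-27)·9 = 340 - 54 - 243 = 43
|p|² = 289 + 36 + 729 = 1054,  |p| = √1054 ≈ 32.465366
|q|² = 400 + 81 + 81 = 562,  |q| = √562 ≈ 23.706539
cos θ = 43 / (32.465366 · 23.706539) ≈ 0.05587
θ = arccos(0.05587) ≈ 86.8°

86.8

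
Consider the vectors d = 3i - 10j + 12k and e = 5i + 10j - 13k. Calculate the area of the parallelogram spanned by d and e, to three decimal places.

i: (-10)·(-13) - 12·10 = 130 - 120 = 10
j: 12·5 - 3·(-13) = 60 - (-39) = 99
k: 3·10 - (-10)·5 = 30 - (-50) = 80
d × e = (10, 99, 80)
|d × e| = √(10² + 99² + 80²) = √16301 ≈ 127.6754

127.675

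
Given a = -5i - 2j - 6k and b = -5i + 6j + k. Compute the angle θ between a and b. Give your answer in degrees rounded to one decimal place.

a · b = (-5)·(-5) + (-2)·6 + (-6)·1 = 25 - 12 - 6 = 7
|a|² = 25 + 4 + 36 = 65,  |a| = √65 ≈ 8.062258
|b|² = 25 + 36 + 1 = 62,  |b| = √62 ≈ 7.874008
cos θ = 7 / (8.062258 · 7.874008) ≈ 0.11027
θ = arccos(0.11027) ≈ 83.7°

83.7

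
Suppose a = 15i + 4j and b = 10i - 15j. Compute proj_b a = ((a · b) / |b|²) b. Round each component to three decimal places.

a · b = 15·10 + 4·(-15) = 150 - 60 = 90
|b|² = 100 + 225 = 325
proj_b a = (90/325) · (10, -15) ≈ (2.769, -4.154)

(2.769, -4.154)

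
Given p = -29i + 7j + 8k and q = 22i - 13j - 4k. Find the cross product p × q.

i: 7·(-4) - 8·(-13) = -28 - (-104) = 76
j: 8·22 - (-29)·(-4) = 176 - 116 = 60
k: (-29)·(-13) - 7·22 = 377 - 154 = 223
p × q = (76, 60, 223)

(76, 60, 223)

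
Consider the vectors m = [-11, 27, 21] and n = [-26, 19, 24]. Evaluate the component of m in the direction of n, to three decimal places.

32.443

m · n = (-11)·(-26) + 27·19 + 21·24 = 286 + 513 + 504 = 1303
|n| = √(676 + 361 + 576) = √1613 ≈ 40.1622
comp_n m = 1303 / √1613 ≈ 32.443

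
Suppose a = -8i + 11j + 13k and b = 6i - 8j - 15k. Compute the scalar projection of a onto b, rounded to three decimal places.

a · b = (-8)·6 + 11·(-8) + 13·(-15) = -48 - 88 - 195 = -331
|b| = √(36 + 64 + 225) = √325 ≈ 18.0278
comp_b a = -331 / √325 ≈ -18.361

-18.361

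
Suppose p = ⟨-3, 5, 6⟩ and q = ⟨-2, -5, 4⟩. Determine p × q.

i: 5·4 - 6·(-5) = 20 - (-30) = 50
j: 6·(-2) - (-3)·4 = -12 - (-12) = 0
k: (-3)·(-5) - 5·(-2) = 15 - (-10) = 25
p × q = (50, 0, 25)

(50, 0, 25)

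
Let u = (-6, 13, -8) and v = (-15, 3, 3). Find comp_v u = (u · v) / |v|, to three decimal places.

u · v = (-6)·(-15) + 13·3 + (-8)·3 = 90 + 39 - 24 = 105
|v| = √(225 + 9 + 9) = √243 ≈ 15.5885
comp_v u = 105 / √243 ≈ 6.736

6.736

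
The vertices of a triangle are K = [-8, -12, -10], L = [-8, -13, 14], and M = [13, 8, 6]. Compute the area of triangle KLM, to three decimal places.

KL = (0, -1, 24),  KM = (21, 20, 16)
i: (-1)·16 - 24·20 = -16 - 480 = -496
j: 24·21 - 0·16 = 504 - 0 = 504
k: 0·20 - (-1)·21 = 0 - (-21) = 21
KL × KM = (-496, 504, 21)
|KL × KM| = √500473 ≈ 707.4412
area = ½ · 707.4412 ≈ 353.721

353.721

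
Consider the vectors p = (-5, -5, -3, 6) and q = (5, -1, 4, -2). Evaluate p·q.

p · q = (-5)·5 + (-5)·(-1) + (-3)·4 + 6·(-2) = -25 + 5 - 12 - 12 = -44

-44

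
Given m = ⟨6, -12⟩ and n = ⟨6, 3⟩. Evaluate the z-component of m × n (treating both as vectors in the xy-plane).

90

6·3 - (-12)·6 = 18 - (-72) = 90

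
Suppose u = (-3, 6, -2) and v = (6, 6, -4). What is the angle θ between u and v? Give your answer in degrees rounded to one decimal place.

u · v = (-3)·6 + 6·6 + (-2)·(-4) = -18 + 36 + 8 = 26
|u|² = 9 + 36 + 4 = 49,  |u| = √49 ≈ 7.000000
|v|² = 36 + 36 + 16 = 88,  |v| = √88 ≈ 9.380832
cos θ = 26 / (7.000000 · 9.380832) ≈ 0.39594
θ = arccos(0.39594) ≈ 66.7°

66.7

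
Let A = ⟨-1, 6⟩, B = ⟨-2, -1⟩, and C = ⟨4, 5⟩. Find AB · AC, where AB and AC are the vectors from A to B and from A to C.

AB = B − A = (-1, -7)
AC = C − A = (5, -1)
AB · AC = (-1)·5 + (-7)·(-1) = -5 + 7 = 2

2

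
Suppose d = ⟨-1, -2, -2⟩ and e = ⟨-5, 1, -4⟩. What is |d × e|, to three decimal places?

16.031

i: (-2)·(-4) - (-2)·1 = 8 - (-2) = 10
j: (-2)·(-5) - (-1)·(-4) = 10 - 4 = 6
k: (-1)·1 - (-2)·(-5) = -1 - 10 = -11
d × e = (10, 6, -11)
|d × e| = √(10² + 6² + (-11)²) = √257 ≈ 16.0312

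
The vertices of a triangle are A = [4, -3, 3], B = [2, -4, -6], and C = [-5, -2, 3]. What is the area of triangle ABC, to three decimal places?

41.119

AB = (-2, -1, -9),  AC = (-9, 1, 0)
i: (-1)·0 - (-9)·1 = 0 - (-9) = 9
j: (-9)·(-9) - (-2)·0 = 81 - 0 = 81
k: (-2)·1 - (-1)·(-9) = -2 - 9 = -11
AB × AC = (9, 81, -11)
|AB × AC| = √6763 ≈ 82.2375
area = ½ · 82.2375 ≈ 41.119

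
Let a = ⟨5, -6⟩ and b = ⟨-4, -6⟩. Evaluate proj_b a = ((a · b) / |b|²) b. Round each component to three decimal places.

(-1.231, -1.846)

a · b = 5·(-4) + (-6)·(-6) = -20 + 36 = 16
|b|² = 16 + 36 = 52
proj_b a = (16/52) · (-4, -6) ≈ (-1.231, -1.846)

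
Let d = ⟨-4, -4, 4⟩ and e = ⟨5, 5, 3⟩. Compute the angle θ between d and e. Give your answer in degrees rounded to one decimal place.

121.7

d · e = (-4)·5 + (-4)·5 + 4·3 = -20 - 20 + 12 = -28
|d|² = 16 + 16 + 16 = 48,  |d| = √48 ≈ 6.928203
|e|² = 25 + 25 + 9 = 59,  |e| = √59 ≈ 7.681146
cos θ = -28 / (6.928203 · 7.681146) ≈ -0.52615
θ = arccos(-0.52615) ≈ 121.7°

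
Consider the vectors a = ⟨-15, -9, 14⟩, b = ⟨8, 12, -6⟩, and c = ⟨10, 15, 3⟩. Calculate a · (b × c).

b × c:
i: 12·3 - (-6)·15 = 36 - (-90) = 126
j: (-6)·10 - 8·3 = -60 - 24 = -84
k: 8·15 - 12·10 = 120 - 120 = 0
b × c = (126, -84, 0)
a · (b × c) = (-15)·126 + (-9)·(-84) + 14·0 = -1890 + 756 + 0 = -1134

-1134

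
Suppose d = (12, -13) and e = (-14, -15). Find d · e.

d · e = 12·(-14) + (-13)·(-15) = -168 + 195 = 27

27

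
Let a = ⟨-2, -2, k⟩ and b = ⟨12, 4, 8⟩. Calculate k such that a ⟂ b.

a · b = (-2)·12 + (-2)·4 + k·8 = -32 + 8k
Set equal to 0: 8k = 32, so k = 4.

4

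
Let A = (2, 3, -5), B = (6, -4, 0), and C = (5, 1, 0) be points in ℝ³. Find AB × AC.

AB = (4, -7, 5)
AC = (3, -2, 5)
i: (-7)·5 - 5·(-2) = -35 - (-10) = -25
j: 5·3 - 4·5 = 15 - 20 = -5
k: 4·(-2) - (-7)·3 = -8 - (-21) = 13
AB × AC = (-25, -5, 13)

(-25, -5, 13)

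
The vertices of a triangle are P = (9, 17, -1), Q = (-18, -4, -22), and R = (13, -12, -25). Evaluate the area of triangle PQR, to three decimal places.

PQ = (-27, -21, -21),  PR = (4, -29, -24)
i: (-21)·(-24) - (-21)·(-29) = 504 - 609 = -105
j: (-21)·4 - (-27)·(-24) = -84 - 648 = -732
k: (-27)·(-29) - (-21)·4 = 783 - (-84) = 867
PQ × PR = (-105, -732, 867)
|PQ × PR| = √1298538 ≈ 1139.5341
area = ½ · 1139.5341 ≈ 569.767

569.767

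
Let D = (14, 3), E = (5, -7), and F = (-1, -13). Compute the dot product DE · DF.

295

DE = E − D = (-9, -10)
DF = F − D = (-15, -16)
DE · DF = (-9)·(-15) + (-10)·(-16) = 135 + 160 = 295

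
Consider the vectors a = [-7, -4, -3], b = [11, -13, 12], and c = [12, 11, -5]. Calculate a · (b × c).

-1158

b × c:
i: (-13)·(-5) - 12·11 = 65 - 132 = -67
j: 12·12 - 11·(-5) = 144 - (-55) = 199
k: 11·11 - (-13)·12 = 121 - (-156) = 277
b × c = (-67, 199, 277)
a · (b × c) = (-7)·(-67) + (-4)·199 + (-3)·277 = 469 - 796 - 831 = -1158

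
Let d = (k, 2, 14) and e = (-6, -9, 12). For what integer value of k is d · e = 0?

25

d · e = k·(-6) + 2·(-9) + 14·12 = 150 - 6k
Set equal to 0: -6k = -150, so k = 25.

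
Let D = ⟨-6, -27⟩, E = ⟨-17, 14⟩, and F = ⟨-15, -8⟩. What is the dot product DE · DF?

878

DE = E − D = (-11, 41)
DF = F − D = (-9, 19)
DE · DF = (-11)·(-9) + 41·19 = 99 + 779 = 878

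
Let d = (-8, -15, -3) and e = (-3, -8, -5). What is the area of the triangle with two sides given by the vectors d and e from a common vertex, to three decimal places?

31.317

i: (-15)·(-5) - (-3)·(-8) = 75 - 24 = 51
j: (-3)·(-3) - (-8)·(-5) = 9 - 40 = -31
k: (-8)·(-8) - (-15)·(-3) = 64 - 45 = 19
d × e = (51, -31, 19)
|d × e| = √(51² + (-31)² + 19²) = √3923 ≈ 62.6339
area = ½ · 62.6339 ≈ 31.317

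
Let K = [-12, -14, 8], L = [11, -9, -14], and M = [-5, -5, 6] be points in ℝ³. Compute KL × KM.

KL = (23, 5, -22)
KM = (7, 9, -2)
i: 5·(-2) - (-22)·9 = -10 - (-198) = 188
j: (-22)·7 - 23·(-2) = -154 - (-46) = -108
k: 23·9 - 5·7 = 207 - 35 = 172
KL × KM = (188, -108, 172)

(188, -108, 172)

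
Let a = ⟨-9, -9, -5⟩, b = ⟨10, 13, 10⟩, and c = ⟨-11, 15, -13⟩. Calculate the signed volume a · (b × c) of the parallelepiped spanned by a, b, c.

b × c:
i: 13·(-13) - 10·15 = -169 - 150 = -319
j: 10·(-11) - 10·(-13) = -110 - (-130) = 20
k: 10·15 - 13·(-11) = 150 - (-143) = 293
b × c = (-319, 20, 293)
a · (b × c) = (-9)·(-319) + (-9)·20 + (-5)·293 = 2871 - 180 - 1465 = 1226

1226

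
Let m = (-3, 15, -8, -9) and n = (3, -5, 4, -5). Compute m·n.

-71

m · n = (-3)·3 + 15·(-5) + (-8)·4 + (-9)·(-5) = -9 - 75 - 32 + 45 = -71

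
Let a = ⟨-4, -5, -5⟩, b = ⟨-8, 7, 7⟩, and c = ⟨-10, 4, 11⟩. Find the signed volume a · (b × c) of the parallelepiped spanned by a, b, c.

-476

b × c:
i: 7·11 - 7·4 = 77 - 28 = 49
j: 7·(-10) - (-8)·11 = -70 - (-88) = 18
k: (-8)·4 - 7·(-10) = -32 - (-70) = 38
b × c = (49, 18, 38)
a · (b × c) = (-4)·49 + (-5)·18 + (-5)·38 = -196 - 90 - 190 = -476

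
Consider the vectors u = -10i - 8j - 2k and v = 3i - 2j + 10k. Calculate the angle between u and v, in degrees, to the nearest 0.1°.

u · v = (-10)·3 + (-8)·(-2) + (-2)·10 = -30 + 16 - 20 = -34
|u|² = 100 + 64 + 4 = 168,  |u| = √168 ≈ 12.961481
|v|² = 9 + 4 + 100 = 113,  |v| = √113 ≈ 10.630146
cos θ = -34 / (12.961481 · 10.630146) ≈ -0.24677
θ = arccos(-0.24677) ≈ 104.3°

104.3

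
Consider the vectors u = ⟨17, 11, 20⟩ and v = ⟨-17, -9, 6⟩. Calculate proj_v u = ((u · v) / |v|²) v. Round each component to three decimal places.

u · v = 17·(-17) + 11·(-9) + 20·6 = -289 - 99 + 120 = -268
|v|² = 289 + 81 + 36 = 406
proj_v u = (-268/406) · (-17, -9, 6) ≈ (11.222, 5.941, -3.961)

(11.222, 5.941, -3.961)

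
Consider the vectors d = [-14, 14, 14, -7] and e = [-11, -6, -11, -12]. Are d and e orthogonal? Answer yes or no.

yes

d · e = (-14)·(-11) + 14·(-6) + 14·(-11) + (-7)·(-12) = 154 - 84 - 154 + 84 = 0
Zero, so the vectors are orthogonal.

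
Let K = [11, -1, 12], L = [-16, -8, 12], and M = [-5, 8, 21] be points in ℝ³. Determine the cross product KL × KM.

(-63, 243, -355)

KL = (-27, -7, 0)
KM = (-16, 9, 9)
i: (-7)·9 - 0·9 = -63 - 0 = -63
j: 0·(-16) - (-27)·9 = 0 - (-243) = 243
k: (-27)·9 - (-7)·(-16) = -243 - 112 = -355
KL × KM = (-63, 243, -355)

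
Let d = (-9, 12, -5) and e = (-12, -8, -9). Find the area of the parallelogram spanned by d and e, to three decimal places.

i: 12·(-9) - (-5)·(-8) = -108 - 40 = -148
j: (-5)·(-12) - (-9)·(-9) = 60 - 81 = -21
k: (-9)·(-8) - 12·(-12) = 72 - (-144) = 216
d × e = (-148, -21, 216)
|d × e| = √((-148)² + (-21)² + 216²) = √69001 ≈ 262.6804

262.680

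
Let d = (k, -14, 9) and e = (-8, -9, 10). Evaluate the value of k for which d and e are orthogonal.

d · e = k·(-8) + (-14)·(-9) + 9·10 = 216 - 8k
Set equal to 0: -8k = -216, so k = 27.

27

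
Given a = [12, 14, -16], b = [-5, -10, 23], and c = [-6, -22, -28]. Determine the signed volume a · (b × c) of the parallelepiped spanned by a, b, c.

b × c:
i: (-10)·(-28) - 23·(-22) = 280 - (-506) = 786
j: 23·(-6) - (-5)·(-28) = -138 - 140 = -278
k: (-5)·(-22) - (-10)·(-6) = 110 - 60 = 50
b × c = (786, -278, 50)
a · (b × c) = 12·786 + 14·(-278) + (-16)·50 = 9432 - 3892 - 800 = 4740

4740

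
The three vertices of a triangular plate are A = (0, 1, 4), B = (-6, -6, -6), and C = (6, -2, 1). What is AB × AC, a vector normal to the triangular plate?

AB = (-6, -7, -10)
AC = (6, -3, -3)
i: (-7)·(-3) - (-10)·(-3) = 21 - 30 = -9
j: (-10)·6 - (-6)·(-3) = -60 - 18 = -78
k: (-6)·(-3) - (-7)·6 = 18 - (-42) = 60
AB × AC = (-9, -78, 60)

(-9, -78, 60)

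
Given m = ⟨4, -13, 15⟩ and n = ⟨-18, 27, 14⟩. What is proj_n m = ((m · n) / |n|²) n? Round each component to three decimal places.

(3.070, -4.604, -2.388)

m · n = 4·(-18) + (-13)·27 + 15·14 = -72 - 351 + 210 = -213
|n|² = 324 + 729 + 196 = 1249
proj_n m = (-213/1249) · (-18, 27, 14) ≈ (3.070, -4.604, -2.388)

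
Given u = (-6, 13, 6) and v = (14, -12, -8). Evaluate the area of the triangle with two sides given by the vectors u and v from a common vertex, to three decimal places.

60.042

i: 13·(-8) - 6·(-12) = -104 - (-72) = -32
j: 6·14 - (-6)·(-8) = 84 - 48 = 36
k: (-6)·(-12) - 13·14 = 72 - 182 = -110
u × v = (-32, 36, -110)
|u × v| = √((-32)² + 36² + (-110)²) = √14420 ≈ 120.0833
area = ½ · 120.0833 ≈ 60.042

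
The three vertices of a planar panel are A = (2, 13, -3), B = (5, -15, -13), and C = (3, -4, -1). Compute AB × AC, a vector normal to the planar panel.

AB = (3, -28, -10)
AC = (1, -17, 2)
i: (-28)·2 - (-10)·(-17) = -56 - 170 = -226
j: (-10)·1 - 3·2 = -10 - 6 = -16
k: 3·(-17) - (-28)·1 = -51 - (-28) = -23
AB × AC = (-226, -16, -23)

(-226, -16, -23)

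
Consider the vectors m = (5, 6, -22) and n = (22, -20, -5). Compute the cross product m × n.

i: 6·(-5) - (-22)·(-20) = -30 - 440 = -470
j: (-22)·22 - 5·(-5) = -484 - (-25) = -459
k: 5·(-20) - 6·22 = -100 - 132 = -232
m × n = (-470, -459, -232)

(-470, -459, -232)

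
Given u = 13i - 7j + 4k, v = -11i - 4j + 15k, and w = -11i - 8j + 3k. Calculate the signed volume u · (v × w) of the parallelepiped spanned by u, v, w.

2504

v × w:
i: (-4)·3 - 15·(-8) = -12 - (-120) = 108
j: 15·(-11) - (-11)·3 = -165 - (-33) = -132
k: (-11)·(-8) - (-4)·(-11) = 88 - 44 = 44
v × w = (108, -132, 44)
u · (v × w) = 13·108 + (-7)·(-132) + 4·44 = 1404 + 924 + 176 = 2504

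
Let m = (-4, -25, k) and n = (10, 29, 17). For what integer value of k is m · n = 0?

45

m · n = (-4)·10 + (-25)·29 + k·17 = -765 + 17k
Set equal to 0: 17k = 765, so k = 45.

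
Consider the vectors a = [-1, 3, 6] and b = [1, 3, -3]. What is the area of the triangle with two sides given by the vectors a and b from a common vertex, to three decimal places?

i: 3·(-3) - 6·3 = -9 - 18 = -27
j: 6·1 - (-1)·(-3) = 6 - 3 = 3
k: (-1)·3 - 3·1 = -3 - 3 = -6
a × b = (-27, 3, -6)
|a × b| = √((-27)² + 3² + (-6)²) = √774 ≈ 27.8209
area = ½ · 27.8209 ≈ 13.910

13.910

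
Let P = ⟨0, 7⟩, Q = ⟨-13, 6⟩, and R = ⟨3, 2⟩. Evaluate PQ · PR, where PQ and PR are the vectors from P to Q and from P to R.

PQ = Q − P = (-13, -1)
PR = R − P = (3, -5)
PQ · PR = (-13)·3 + (-1)·(-5) = -39 + 5 = -34

-34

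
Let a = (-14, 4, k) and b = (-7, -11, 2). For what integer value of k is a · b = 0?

a · b = (-14)·(-7) + 4·(-11) + k·2 = 54 + 2k
Set equal to 0: 2k = -54, so k = -27.

-27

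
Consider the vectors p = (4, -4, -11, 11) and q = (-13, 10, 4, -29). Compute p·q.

-455

p · q = 4·(-13) + (-4)·10 + (-11)·4 + 11·(-29) = -52 - 40 - 44 - 319 = -455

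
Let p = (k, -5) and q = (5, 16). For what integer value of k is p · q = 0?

16

p · q = k·5 + (-5)·16 = -80 + 5k
Set equal to 0: 5k = 80, so k = 16.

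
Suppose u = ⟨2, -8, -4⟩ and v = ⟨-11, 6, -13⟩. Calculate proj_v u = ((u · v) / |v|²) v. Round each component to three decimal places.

u · v = 2·(-11) + (-8)·6 + (-4)·(-13) = -22 - 48 + 52 = -18
|v|² = 121 + 36 + 169 = 326
proj_v u = (-18/326) · (-11, 6, -13) ≈ (0.607, -0.331, 0.718)

(0.607, -0.331, 0.718)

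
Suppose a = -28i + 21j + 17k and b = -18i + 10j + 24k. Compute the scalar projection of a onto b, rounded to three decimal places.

35.481

a · b = (-28)·(-18) + 21·10 + 17·24 = 504 + 210 + 408 = 1122
|b| = √(324 + 100 + 576) = √1000 ≈ 31.6228
comp_b a = 1122 / √1000 ≈ 35.481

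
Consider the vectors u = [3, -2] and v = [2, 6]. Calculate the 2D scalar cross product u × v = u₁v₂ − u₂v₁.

3·6 - (-2)·2 = 18 - (-4) = 22

22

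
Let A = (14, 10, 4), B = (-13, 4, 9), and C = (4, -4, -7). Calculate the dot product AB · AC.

AB = B − A = (-27, -6, 5)
AC = C − A = (-10, -14, -11)
AB · AC = (-27)·(-10) + (-6)·(-14) + 5·(-11) = 270 + 84 - 55 = 299

299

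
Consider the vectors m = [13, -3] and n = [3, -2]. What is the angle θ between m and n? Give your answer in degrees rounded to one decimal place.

20.7

m · n = 13·3 + (-3)·(-2) = 39 + 6 = 45
|m|² = 169 + 9 = 178,  |m| = √178 ≈ 13.341664
|n|² = 9 + 4 = 13,  |n| = √13 ≈ 3.605551
cos θ = 45 / (13.341664 · 3.605551) ≈ 0.93547
θ = arccos(0.93547) ≈ 20.7°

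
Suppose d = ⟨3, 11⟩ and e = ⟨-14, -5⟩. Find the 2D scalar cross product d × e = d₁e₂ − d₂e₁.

3·(-5) - 11·(-14) = -15 - (-154) = 139

139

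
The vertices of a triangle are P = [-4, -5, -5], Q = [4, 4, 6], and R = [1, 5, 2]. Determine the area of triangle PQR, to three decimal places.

29.304

PQ = (8, 9, 11),  PR = (5, 10, 7)
i: 9·7 - 11·10 = 63 - 110 = -47
j: 11·5 - 8·7 = 55 - 56 = -1
k: 8·10 - 9·5 = 80 - 45 = 35
PQ × PR = (-47, -1, 35)
|PQ × PR| = √3435 ≈ 58.6089
area = ½ · 58.6089 ≈ 29.304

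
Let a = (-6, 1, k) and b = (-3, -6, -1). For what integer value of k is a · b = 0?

12

a · b = (-6)·(-3) + 1·(-6) + k·(-1) = 12 - 1k
Set equal to 0: -1k = -12, so k = 12.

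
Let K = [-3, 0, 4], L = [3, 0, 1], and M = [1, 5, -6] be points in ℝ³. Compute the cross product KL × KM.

(15, 48, 30)

KL = (6, 0, -3)
KM = (4, 5, -10)
i: 0·(-10) - (-3)·5 = 0 - (-15) = 15
j: (-3)·4 - 6·(-10) = -12 - (-60) = 48
k: 6·5 - 0·4 = 30 - 0 = 30
KL × KM = (15, 48, 30)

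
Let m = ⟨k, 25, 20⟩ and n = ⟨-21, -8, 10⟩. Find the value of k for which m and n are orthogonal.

m · n = k·(-21) + 25·(-8) + 20·10 = 0 - 21k
Set equal to 0: -21k = 0, so k = 0.

0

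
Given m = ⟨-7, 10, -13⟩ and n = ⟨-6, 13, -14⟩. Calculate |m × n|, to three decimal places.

46.925

i: 10·(-14) - (-13)·13 = -140 - (-169) = 29
j: (-13)·(-6) - (-7)·(-14) = 78 - 98 = -20
k: (-7)·13 - 10·(-6) = -91 - (-60) = -31
m × n = (29, -20, -31)
|m × n| = √(29² + (-20)² + (-31)²) = √2202 ≈ 46.9255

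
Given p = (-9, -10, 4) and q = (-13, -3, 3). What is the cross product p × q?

i: (-10)·3 - 4·(-3) = -30 - (-12) = -18
j: 4·(-13) - (-9)·3 = -52 - (-27) = -25
k: (-9)·(-3) - (-10)·(-13) = 27 - 130 = -103
p × q = (-18, -25, -103)

(-18, -25, -103)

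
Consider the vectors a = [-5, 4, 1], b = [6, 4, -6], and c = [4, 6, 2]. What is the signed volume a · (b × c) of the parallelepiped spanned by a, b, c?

b × c:
i: 4·2 - (-6)·6 = 8 - (-36) = 44
j: (-6)·4 - 6·2 = -24 - 12 = -36
k: 6·6 - 4·4 = 36 - 16 = 20
b × c = (44, -36, 20)
a · (b × c) = (-5)·44 + 4·(-36) + 1·20 = -220 - 144 + 20 = -344

-344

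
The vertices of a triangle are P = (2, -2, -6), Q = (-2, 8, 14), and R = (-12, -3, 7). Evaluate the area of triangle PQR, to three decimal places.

154.289

PQ = (-4, 10, 20),  PR = (-14, -1, 13)
i: 10·13 - 20·(-1) = 130 - (-20) = 150
j: 20·(-14) - (-4)·13 = -280 - (-52) = -228
k: (-4)·(-1) - 10·(-14) = 4 - (-140) = 144
PQ × PR = (150, -228, 144)
|PQ × PR| = √95220 ≈ 308.5774
area = ½ · 308.5774 ≈ 154.289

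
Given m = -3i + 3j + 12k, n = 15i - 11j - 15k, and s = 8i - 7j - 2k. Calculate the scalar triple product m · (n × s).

-225

n × s:
i: (-11)·(-2) - (-15)·(-7) = 22 - 105 = -83
j: (-15)·8 - 15·(-2) = -120 - (-30) = -90
k: 15·(-7) - (-11)·8 = -105 - (-88) = -17
n × s = (-83, -90, -17)
m · (n × s) = (-3)·(-83) + 3·(-90) + 12·(-17) = 249 - 270 - 204 = -225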